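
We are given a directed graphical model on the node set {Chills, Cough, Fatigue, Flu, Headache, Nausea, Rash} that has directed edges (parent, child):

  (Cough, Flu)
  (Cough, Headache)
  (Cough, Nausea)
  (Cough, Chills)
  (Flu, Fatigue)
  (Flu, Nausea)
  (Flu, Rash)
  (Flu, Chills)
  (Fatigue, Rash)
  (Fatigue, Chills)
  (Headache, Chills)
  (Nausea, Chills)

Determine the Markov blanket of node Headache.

{Chills, Cough, Fatigue, Flu, Nausea}

Headache has parent Cough.
Children of Headache: Chills.
Parents of each child, excluding Headache:
  Chills also has parents Cough, Fatigue, Flu, Nausea.
MB(Headache) = {Chills, Cough, Fatigue, Flu, Nausea}.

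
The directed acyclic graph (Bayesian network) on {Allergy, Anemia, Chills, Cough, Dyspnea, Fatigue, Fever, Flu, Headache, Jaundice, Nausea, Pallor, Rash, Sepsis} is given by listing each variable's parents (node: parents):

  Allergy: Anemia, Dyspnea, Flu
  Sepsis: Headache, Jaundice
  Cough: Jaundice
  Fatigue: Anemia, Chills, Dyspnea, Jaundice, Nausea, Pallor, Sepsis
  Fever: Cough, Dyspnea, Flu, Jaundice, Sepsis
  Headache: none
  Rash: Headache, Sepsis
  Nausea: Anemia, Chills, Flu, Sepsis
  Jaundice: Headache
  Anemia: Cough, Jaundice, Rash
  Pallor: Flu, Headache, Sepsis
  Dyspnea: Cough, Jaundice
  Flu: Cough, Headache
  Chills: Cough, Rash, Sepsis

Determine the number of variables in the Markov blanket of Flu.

11

Pa(Flu) = {Cough, Headache}.
Flu has children Allergy, Fever, Nausea, Pallor.
Other parents of Flu's children:
  Pallor: Headache, Sepsis
  Fever: Cough, Dyspnea, Jaundice, Sepsis
  Nausea: Anemia, Chills, Sepsis
  Allergy: Anemia, Dyspnea
MB(Flu) = {Allergy, Anemia, Chills, Cough, Dyspnea, Fever, Headache, Jaundice, Nausea, Pallor, Sepsis}, which has 11 nodes.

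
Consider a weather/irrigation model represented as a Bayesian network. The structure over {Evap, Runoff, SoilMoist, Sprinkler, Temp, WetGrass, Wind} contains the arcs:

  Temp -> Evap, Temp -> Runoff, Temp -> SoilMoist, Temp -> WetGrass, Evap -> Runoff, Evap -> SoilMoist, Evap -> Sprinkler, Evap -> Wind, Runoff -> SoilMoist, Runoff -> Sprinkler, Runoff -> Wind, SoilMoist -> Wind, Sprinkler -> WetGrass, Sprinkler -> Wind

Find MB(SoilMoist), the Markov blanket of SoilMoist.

Recall MB(v) = parents ∪ children ∪ spouses, where spouses are the other parents of v's children.
Parents of SoilMoist: Evap, Runoff, Temp.
Ch(SoilMoist) = {Wind}.
For each child, the remaining parents (spouses of SoilMoist):
  parents(Wind) \ {SoilMoist} = {Evap, Runoff, Sprinkler}.
Union: {Evap, Runoff, Temp} ∪ {Wind} ∪ {Evap, Runoff, Sprinkler} = {Evap, Runoff, Sprinkler, Temp, Wind}.

{Evap, Runoff, Sprinkler, Temp, Wind}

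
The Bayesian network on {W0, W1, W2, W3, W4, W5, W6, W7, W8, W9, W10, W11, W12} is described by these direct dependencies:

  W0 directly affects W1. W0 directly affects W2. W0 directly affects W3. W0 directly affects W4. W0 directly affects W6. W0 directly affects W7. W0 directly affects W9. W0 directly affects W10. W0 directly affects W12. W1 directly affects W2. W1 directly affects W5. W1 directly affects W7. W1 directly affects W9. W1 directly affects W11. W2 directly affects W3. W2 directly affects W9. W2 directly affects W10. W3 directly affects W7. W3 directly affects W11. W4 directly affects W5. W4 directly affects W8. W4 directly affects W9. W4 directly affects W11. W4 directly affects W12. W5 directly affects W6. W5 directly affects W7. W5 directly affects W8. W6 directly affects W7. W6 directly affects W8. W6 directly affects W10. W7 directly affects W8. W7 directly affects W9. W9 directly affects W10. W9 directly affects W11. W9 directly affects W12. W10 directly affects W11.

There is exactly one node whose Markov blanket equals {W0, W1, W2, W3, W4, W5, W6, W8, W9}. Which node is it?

W7

The target node must have every member of {W0, W1, W2, W3, W4, W5, W6, W8, W9} as a parent, child, or co-parent, and no others.
Parents of W7: W0, W1, W3, W5, W6; children: W8, W9; co-parents: W0, W1, W2, W4, W5, W6.
These exactly cover the given set, so the node is W7.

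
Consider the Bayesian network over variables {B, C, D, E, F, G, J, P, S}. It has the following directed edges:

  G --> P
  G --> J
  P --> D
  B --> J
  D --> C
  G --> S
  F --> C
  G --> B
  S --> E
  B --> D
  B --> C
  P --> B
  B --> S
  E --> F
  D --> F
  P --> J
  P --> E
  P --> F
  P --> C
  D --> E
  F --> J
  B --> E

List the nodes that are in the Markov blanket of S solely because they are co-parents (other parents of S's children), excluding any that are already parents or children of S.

{D, P}

Children of S: E.
  E: B, D, P
Excluding nodes already adjacent to S (B, E, G), the co-parent-only contribution is {D, P}.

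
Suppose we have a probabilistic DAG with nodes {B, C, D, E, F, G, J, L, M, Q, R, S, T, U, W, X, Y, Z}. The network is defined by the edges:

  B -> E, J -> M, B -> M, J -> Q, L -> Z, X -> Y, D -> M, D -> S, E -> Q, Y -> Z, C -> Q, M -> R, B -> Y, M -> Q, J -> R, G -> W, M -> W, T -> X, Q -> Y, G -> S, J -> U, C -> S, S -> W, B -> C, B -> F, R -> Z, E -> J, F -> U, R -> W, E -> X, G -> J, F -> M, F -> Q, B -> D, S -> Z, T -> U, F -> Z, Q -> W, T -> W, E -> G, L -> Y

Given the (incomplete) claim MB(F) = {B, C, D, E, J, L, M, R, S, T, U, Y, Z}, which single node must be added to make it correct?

Children of F: M, Q, U, Z.
F's parents: B.
Co-parents of F (other parents of its children):
  M's other parents are B, D, J.
  Q also has parents C, E, J, M.
  U's other parents are J, T.
  parents(Z) \ {F} = {L, R, S, Y}.
MB(F) = {B, C, D, E, J, L, M, Q, R, S, T, U, Y, Z}.
Comparing with the claimed set, Q is missing.

Q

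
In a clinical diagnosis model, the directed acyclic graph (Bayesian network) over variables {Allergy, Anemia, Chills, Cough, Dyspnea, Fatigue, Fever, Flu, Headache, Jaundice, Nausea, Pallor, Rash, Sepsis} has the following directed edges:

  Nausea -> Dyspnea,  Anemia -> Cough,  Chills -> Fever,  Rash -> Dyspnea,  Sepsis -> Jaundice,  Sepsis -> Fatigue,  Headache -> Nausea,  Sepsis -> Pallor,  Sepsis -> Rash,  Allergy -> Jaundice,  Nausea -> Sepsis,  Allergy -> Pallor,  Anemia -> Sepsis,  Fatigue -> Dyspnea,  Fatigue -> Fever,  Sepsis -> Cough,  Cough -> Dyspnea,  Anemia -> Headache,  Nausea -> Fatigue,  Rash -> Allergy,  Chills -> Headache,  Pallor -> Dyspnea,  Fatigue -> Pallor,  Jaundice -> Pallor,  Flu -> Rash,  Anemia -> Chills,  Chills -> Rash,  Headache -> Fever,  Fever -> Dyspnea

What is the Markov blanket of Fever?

{Chills, Cough, Dyspnea, Fatigue, Headache, Nausea, Pallor, Rash}

Recall MB(v) = parents ∪ children ∪ spouses, where spouses are the other parents of v's children.
Fever's parents: Chills, Fatigue, Headache.
Fever has child Dyspnea.
For each child, the remaining parents (spouses of Fever):
  Dyspnea's other parents are Cough, Fatigue, Nausea, Pallor, Rash.
Union: {Chills, Fatigue, Headache} ∪ {Dyspnea} ∪ {Cough, Fatigue, Nausea, Pallor, Rash} = {Chills, Cough, Dyspnea, Fatigue, Headache, Nausea, Pallor, Rash}.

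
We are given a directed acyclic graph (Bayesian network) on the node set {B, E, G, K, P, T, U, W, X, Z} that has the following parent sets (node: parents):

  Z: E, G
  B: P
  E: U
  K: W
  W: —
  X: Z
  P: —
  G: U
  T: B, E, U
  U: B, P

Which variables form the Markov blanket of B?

{E, P, T, U}

By definition, MB(B) is built from B's parents, B's children, and the co-parents of B.
Children of B: T, U.
Parents of B: P.
Co-parents of B (other parents of its children):
  U also has parent P.
  T also has parents E, U.
MB(B) = {E, P, T, U}.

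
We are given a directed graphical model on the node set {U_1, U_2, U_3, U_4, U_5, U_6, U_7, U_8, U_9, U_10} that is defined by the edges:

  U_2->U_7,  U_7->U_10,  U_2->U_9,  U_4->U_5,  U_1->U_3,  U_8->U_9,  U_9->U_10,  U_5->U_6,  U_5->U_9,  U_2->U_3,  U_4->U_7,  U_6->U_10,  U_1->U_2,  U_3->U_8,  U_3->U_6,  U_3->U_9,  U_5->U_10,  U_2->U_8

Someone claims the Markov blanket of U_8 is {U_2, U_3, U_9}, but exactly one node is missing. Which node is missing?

U_5

U_8's parents: U_2, U_3.
U_8's children: U_9.
For each child, the remaining parents (spouses of U_8):
  U_9's other parents are U_2, U_3, U_5.
MB(U_8) = {U_2, U_3, U_5, U_9}.
Comparing with the claimed set, U_5 is missing.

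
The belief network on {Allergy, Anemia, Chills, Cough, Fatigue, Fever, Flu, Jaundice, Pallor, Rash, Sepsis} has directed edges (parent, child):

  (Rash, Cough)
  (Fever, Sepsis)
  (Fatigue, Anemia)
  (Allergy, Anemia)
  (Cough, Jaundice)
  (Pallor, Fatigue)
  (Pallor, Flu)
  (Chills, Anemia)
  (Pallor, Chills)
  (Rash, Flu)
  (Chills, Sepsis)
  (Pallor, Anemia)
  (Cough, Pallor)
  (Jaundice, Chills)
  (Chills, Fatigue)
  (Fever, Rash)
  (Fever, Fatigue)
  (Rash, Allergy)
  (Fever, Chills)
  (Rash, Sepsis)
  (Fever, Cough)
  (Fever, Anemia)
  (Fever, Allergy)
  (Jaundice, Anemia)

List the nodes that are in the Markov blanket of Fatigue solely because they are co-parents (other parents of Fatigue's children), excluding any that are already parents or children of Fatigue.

{Allergy, Jaundice}

Children of Fatigue: Anemia.
  Anemia also has parents Allergy, Chills, Fever, Jaundice, Pallor.
Excluding nodes already adjacent to Fatigue (Anemia, Chills, Fever, Pallor), the co-parent-only contribution is {Allergy, Jaundice}.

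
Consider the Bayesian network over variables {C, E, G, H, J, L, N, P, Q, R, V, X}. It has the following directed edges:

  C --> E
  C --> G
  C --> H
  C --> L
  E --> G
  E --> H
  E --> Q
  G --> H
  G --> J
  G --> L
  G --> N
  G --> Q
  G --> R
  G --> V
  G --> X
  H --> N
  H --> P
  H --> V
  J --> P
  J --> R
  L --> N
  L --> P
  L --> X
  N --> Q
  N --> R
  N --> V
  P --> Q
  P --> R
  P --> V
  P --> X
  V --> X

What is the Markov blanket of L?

{C, G, H, J, N, P, V, X}

L's parents: C, G.
Ch(L) = {N, P, X}.
Other parents of L's children:
  N's other parents are G, H.
  P also has parents H, J.
  parents(X) \ {L} = {G, P, V}.
Union: {C, G} ∪ {N, P, X} ∪ {G, H, J, P, V} = {C, G, H, J, N, P, V, X}.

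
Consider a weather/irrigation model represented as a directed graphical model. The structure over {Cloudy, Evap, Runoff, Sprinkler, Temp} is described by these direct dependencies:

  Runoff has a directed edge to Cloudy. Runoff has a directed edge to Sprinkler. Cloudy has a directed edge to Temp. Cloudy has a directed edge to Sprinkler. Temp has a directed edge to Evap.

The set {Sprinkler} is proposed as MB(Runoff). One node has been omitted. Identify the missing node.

A node's Markov blanket = Pa ∪ Ch ∪ (parents of Ch other than the node itself).
Runoff has children Cloudy, Sprinkler.
Parents of Runoff: none.
Other parents of Runoff's children:
  Cloudy: no additional parents.
  parents(Sprinkler) \ {Runoff} = {Cloudy}.
MB(Runoff) = {Cloudy, Sprinkler}.
Comparing with the claimed set, Cloudy is missing.

Cloudy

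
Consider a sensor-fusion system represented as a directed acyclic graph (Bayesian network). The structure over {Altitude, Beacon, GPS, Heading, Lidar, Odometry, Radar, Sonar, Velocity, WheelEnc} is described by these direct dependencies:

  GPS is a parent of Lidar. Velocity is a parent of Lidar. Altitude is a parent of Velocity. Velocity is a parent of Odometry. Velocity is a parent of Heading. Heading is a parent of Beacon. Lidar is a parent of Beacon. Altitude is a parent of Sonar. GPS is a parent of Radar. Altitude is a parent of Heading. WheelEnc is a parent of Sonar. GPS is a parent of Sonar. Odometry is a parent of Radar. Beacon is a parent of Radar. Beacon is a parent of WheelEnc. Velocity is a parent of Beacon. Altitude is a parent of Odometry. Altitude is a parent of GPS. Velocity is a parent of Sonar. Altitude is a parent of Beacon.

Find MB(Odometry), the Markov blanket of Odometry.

{Altitude, Beacon, GPS, Radar, Velocity}

A node's Markov blanket = Pa ∪ Ch ∪ (parents of Ch other than the node itself).
Odometry's parents: Altitude, Velocity.
Odometry's children: Radar.
Parents of each child, excluding Odometry:
  Radar: Beacon, GPS
MB(Odometry) = {Altitude, Beacon, GPS, Radar, Velocity}.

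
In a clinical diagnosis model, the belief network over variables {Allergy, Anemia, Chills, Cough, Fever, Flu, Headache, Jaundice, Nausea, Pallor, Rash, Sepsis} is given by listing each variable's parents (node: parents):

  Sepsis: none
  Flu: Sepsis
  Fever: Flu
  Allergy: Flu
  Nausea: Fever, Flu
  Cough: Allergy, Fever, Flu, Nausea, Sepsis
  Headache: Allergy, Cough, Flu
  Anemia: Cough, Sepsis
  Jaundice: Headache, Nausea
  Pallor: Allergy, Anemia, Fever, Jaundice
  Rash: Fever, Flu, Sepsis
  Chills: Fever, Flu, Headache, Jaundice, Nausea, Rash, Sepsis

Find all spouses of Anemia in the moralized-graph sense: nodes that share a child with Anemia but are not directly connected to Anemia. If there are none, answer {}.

{Allergy, Fever, Jaundice}

Children of Anemia: Pallor.
  Pallor's other parents are Allergy, Fever, Jaundice.
Excluding nodes already adjacent to Anemia (Cough, Pallor, Sepsis), the co-parent-only contribution is {Allergy, Fever, Jaundice}.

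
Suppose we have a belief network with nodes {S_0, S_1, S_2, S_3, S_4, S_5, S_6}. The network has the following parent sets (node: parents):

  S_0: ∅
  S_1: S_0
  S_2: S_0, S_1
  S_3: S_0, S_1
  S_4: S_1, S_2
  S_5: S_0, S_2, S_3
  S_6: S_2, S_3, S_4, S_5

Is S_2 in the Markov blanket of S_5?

Yes

S_2 is a parent of S_5.
So S_2 ∈ MB(S_5).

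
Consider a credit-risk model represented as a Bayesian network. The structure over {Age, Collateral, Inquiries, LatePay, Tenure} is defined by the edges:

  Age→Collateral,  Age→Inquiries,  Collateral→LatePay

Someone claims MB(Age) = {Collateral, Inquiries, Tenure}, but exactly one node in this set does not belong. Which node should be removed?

Tenure

Parents of Age: none.
Children of Age: Collateral, Inquiries.
Co-parents of Age (other parents of its children):
  Collateral: no additional parents.
  Inquiries: no additional parents.
MB(Age) = {Collateral, Inquiries}.
Tenure is neither a parent, child, nor co-parent of Age, so it does not belong.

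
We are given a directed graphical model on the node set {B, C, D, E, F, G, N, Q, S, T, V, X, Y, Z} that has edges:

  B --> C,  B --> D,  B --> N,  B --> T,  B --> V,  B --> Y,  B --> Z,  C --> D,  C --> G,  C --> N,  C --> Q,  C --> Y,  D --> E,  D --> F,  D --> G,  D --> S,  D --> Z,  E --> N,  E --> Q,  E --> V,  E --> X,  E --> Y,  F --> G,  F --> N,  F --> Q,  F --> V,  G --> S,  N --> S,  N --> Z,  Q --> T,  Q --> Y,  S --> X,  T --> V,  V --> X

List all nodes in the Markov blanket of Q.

Parents of Q: C, E, F.
Q has children T, Y.
Co-parents of Q (other parents of its children):
  T also has parent B.
  parents(Y) \ {Q} = {B, C, E}.
MB(Q) = {B, C, E, F, T, Y}.

{B, C, E, F, T, Y}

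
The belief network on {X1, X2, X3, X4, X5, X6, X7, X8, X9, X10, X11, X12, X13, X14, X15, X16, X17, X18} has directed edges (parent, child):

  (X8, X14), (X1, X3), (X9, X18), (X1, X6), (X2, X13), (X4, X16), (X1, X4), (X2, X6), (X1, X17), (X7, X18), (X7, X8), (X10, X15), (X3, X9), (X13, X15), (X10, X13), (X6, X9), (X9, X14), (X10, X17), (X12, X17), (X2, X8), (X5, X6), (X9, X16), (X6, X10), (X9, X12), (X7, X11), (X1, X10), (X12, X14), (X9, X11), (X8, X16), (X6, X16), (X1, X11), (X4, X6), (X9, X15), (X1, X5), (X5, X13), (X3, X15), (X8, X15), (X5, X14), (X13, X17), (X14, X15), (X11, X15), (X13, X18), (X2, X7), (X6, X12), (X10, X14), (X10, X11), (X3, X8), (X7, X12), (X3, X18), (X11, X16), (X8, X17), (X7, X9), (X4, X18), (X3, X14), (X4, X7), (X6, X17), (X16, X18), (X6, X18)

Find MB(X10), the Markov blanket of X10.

X10's parents: X1, X6.
Children of X10: X11, X13, X14, X15, X17.
Other parents of X10's children:
  X11 also has parents X1, X7, X9.
  X13's other parents are X2, X5.
  X14's other parents are X3, X5, X8, X9, X12.
  parents(X15) \ {X10} = {X3, X8, X9, X11, X13, X14}.
  X17 also has parents X1, X6, X8, X12, X13.
Union: {X1, X6} ∪ {X11, X13, X14, X15, X17} ∪ {X1, X2, X3, X5, X6, X7, X8, X9, X11, X12, X13, X14} = {X1, X2, X3, X5, X6, X7, X8, X9, X11, X12, X13, X14, X15, X17}.

{X1, X2, X3, X5, X6, X7, X8, X9, X11, X12, X13, X14, X15, X17}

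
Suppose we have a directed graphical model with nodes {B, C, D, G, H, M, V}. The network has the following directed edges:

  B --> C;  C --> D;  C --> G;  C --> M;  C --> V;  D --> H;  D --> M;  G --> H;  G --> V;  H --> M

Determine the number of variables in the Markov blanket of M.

3

Ch(M) = {}.
Parents of M: C, D, H.
With no children, M has no spouses; the co-parent set is empty.
MB(M) = {C, D, H}, which has 3 nodes.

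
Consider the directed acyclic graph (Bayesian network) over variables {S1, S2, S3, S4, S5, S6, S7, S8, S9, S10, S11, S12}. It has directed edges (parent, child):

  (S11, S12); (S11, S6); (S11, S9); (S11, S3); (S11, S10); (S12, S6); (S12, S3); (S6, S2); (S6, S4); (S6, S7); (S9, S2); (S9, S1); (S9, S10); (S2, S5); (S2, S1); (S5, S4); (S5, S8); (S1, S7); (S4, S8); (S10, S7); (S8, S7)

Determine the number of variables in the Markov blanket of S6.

10

S6 has parents S11, S12.
Ch(S6) = {S2, S4, S7}.
Other parents of S6's children:
  S2: S9
  S4: S5
  S7: S1, S8, S10
MB(S6) = {S1, S2, S4, S5, S7, S8, S9, S10, S11, S12}, which has 10 nodes.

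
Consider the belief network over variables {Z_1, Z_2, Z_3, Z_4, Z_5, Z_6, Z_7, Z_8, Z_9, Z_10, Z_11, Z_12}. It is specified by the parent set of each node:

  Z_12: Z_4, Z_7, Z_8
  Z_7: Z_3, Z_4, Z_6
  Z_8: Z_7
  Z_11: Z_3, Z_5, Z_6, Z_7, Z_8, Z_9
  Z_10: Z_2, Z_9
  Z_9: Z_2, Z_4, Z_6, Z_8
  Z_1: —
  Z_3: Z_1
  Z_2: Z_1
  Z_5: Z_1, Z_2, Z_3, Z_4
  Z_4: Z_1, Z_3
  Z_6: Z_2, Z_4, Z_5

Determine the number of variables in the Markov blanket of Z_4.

9

A node's Markov blanket = Pa ∪ Ch ∪ (parents of Ch other than the node itself).
Z_4 has children Z_5, Z_6, Z_7, Z_9, Z_12.
Z_4's parents: Z_1, Z_3.
Other parents of Z_4's children:
  Z_5: Z_1, Z_2, Z_3
  Z_6: Z_2, Z_5
  Z_7: Z_3, Z_6
  Z_9: Z_2, Z_6, Z_8
  Z_12: Z_7, Z_8
MB(Z_4) = {Z_1, Z_2, Z_3, Z_5, Z_6, Z_7, Z_8, Z_9, Z_12}, which has 9 nodes.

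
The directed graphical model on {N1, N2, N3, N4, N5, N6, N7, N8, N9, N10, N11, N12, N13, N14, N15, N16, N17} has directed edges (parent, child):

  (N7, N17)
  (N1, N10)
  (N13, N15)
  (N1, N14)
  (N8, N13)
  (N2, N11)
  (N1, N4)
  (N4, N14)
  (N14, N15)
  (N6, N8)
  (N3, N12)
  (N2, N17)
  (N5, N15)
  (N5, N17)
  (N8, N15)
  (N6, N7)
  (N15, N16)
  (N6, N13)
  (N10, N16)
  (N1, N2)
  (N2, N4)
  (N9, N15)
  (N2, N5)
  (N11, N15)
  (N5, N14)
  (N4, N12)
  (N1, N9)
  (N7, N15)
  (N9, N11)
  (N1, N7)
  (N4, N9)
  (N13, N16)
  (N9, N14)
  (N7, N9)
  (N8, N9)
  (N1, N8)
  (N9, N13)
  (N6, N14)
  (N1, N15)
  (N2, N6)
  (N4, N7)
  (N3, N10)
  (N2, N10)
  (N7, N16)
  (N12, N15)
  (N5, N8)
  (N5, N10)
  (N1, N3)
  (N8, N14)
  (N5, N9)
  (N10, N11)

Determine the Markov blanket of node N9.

{N1, N2, N4, N5, N6, N7, N8, N10, N11, N12, N13, N14, N15}

Pa(N9) = {N1, N4, N5, N7, N8}.
N9's children: N11, N13, N14, N15.
Other parents of N9's children:
  N11 also has parents N2, N10.
  N13 also has parents N6, N8.
  parents(N14) \ {N9} = {N1, N4, N5, N6, N8}.
  N15's other parents are N1, N5, N7, N8, N11, N12, N13, N14.
MB(N9) = {N1, N2, N4, N5, N6, N7, N8, N10, N11, N12, N13, N14, N15}.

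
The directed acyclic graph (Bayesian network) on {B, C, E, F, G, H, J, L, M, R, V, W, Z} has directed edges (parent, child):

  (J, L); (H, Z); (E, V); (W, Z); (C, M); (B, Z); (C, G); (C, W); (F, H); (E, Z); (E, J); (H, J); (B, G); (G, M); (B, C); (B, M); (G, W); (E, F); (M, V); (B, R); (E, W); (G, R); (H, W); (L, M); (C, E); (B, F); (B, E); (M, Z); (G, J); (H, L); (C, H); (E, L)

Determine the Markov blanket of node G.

{B, C, E, H, J, L, M, R, W}

Ch(G) = {J, M, R, W}.
G's parents: B, C.
Parents of each child, excluding G:
  parents(J) \ {G} = {E, H}.
  M also has parents B, C, L.
  R's other parent is B.
  parents(W) \ {G} = {C, E, H}.
So the Markov blanket of G is {B, C, E, H, J, L, M, R, W}.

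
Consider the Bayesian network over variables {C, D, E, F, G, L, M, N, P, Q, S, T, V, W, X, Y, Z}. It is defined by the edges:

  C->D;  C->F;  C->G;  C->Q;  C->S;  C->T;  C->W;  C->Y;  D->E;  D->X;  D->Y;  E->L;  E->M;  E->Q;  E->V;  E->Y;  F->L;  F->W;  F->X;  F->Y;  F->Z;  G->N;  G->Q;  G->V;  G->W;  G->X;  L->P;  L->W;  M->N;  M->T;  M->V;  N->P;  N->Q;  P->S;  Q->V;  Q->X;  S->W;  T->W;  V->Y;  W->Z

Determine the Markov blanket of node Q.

Q has parents C, E, G, N.
Children of Q: V, X.
Co-parents of Q (other parents of its children):
  V also has parents E, G, M.
  parents(X) \ {Q} = {D, F, G}.
So the Markov blanket of Q is {C, D, E, F, G, M, N, V, X}.

{C, D, E, F, G, M, N, V, X}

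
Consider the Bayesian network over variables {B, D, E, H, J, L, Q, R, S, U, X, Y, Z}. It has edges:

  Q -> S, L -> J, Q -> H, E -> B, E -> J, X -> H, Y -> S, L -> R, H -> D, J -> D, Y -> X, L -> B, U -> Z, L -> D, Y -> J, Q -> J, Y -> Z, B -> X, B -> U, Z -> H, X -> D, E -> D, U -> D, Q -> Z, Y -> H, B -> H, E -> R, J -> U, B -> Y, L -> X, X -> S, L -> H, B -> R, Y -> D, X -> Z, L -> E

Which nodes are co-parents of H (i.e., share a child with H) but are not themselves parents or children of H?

{E, J, U}

Children of H: D.
  D also has parents E, J, L, U, X, Y.
Excluding nodes already adjacent to H (B, D, L, Q, X, Y, Z), the co-parent-only contribution is {E, J, U}.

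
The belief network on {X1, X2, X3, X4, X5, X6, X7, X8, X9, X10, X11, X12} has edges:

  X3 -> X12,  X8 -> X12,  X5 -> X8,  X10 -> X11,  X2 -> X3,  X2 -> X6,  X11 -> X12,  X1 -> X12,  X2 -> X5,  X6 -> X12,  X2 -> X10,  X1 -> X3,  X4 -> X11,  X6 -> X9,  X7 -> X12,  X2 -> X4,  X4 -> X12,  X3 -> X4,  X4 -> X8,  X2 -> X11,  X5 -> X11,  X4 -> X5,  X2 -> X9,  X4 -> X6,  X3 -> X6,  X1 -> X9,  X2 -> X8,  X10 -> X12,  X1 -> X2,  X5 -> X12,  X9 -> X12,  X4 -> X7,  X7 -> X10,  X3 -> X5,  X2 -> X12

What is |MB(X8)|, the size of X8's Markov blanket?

11

X8's children: X12.
X8 has parents X2, X4, X5.
Co-parents of X8 (other parents of its children):
  parents(X12) \ {X8} = {X1, X2, X3, X4, X5, X6, X7, X9, X10, X11}.
MB(X8) = {X1, X2, X3, X4, X5, X6, X7, X9, X10, X11, X12}, which has 11 nodes.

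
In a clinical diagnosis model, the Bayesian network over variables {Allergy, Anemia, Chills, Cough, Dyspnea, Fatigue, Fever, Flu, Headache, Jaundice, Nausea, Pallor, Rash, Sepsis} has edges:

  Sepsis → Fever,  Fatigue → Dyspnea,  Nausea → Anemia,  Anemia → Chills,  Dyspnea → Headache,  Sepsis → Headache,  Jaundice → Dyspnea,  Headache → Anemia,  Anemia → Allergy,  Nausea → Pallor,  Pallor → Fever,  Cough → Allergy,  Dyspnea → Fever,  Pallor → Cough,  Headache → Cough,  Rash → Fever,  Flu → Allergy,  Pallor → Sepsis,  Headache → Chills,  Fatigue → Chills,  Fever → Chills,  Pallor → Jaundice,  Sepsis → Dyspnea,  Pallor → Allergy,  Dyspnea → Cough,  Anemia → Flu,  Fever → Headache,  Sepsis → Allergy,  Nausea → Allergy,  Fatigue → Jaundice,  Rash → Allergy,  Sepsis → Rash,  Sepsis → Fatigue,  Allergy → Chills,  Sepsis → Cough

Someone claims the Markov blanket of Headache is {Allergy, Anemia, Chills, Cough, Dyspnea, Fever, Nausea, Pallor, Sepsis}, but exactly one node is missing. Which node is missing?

Headache has parents Dyspnea, Fever, Sepsis.
Children of Headache: Anemia, Chills, Cough.
Other parents of Headache's children:
  Anemia: Nausea
  Cough: Dyspnea, Pallor, Sepsis
  Chills: Allergy, Anemia, Fatigue, Fever
MB(Headache) = {Allergy, Anemia, Chills, Cough, Dyspnea, Fatigue, Fever, Nausea, Pallor, Sepsis}.
Comparing with the claimed set, Fatigue is missing.

Fatigue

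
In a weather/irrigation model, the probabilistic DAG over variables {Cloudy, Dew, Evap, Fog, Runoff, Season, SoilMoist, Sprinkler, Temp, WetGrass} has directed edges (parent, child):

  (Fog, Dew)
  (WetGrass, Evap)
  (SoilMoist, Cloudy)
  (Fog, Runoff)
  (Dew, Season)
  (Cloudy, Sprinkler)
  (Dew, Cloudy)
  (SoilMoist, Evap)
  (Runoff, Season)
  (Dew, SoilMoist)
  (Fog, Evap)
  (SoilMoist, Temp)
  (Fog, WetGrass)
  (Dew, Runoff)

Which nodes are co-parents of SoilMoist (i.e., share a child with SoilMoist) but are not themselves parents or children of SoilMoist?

{Fog, WetGrass}

Children of SoilMoist: Cloudy, Evap, Temp.
  Temp has no other parent.
  Cloudy also has parent Dew.
  Evap also has parents Fog, WetGrass.
Excluding nodes already adjacent to SoilMoist (Cloudy, Dew, Evap, Temp), the co-parent-only contribution is {Fog, WetGrass}.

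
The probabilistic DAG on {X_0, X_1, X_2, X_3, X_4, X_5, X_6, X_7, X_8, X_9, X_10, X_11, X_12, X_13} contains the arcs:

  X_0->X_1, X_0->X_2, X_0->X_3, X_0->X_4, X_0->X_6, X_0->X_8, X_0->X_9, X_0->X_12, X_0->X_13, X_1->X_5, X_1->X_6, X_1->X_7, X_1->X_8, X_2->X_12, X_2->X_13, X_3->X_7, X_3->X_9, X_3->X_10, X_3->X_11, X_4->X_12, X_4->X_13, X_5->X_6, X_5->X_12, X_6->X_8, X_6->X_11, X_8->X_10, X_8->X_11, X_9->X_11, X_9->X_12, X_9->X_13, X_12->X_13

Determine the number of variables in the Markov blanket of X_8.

A node's Markov blanket = Pa ∪ Ch ∪ (parents of Ch other than the node itself).
Children of X_8: X_10, X_11.
Parents of X_8: X_0, X_1, X_6.
Co-parents of X_8 (other parents of its children):
  X_10: X_3
  X_11: X_3, X_6, X_9
MB(X_8) = {X_0, X_1, X_3, X_6, X_9, X_10, X_11}, which has 7 nodes.

7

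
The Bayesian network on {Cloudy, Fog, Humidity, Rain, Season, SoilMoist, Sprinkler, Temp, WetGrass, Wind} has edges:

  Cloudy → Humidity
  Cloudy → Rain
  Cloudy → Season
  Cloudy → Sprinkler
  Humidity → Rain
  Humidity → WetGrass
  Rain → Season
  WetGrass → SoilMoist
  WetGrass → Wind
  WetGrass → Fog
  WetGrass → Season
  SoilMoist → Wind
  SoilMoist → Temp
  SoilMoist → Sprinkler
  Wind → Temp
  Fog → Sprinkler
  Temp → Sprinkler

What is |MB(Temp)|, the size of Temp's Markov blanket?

Temp's children: Sprinkler.
Parents of Temp: SoilMoist, Wind.
Parents of each child, excluding Temp:
  Sprinkler's other parents are Cloudy, Fog, SoilMoist.
MB(Temp) = {Cloudy, Fog, SoilMoist, Sprinkler, Wind}, which has 5 nodes.

5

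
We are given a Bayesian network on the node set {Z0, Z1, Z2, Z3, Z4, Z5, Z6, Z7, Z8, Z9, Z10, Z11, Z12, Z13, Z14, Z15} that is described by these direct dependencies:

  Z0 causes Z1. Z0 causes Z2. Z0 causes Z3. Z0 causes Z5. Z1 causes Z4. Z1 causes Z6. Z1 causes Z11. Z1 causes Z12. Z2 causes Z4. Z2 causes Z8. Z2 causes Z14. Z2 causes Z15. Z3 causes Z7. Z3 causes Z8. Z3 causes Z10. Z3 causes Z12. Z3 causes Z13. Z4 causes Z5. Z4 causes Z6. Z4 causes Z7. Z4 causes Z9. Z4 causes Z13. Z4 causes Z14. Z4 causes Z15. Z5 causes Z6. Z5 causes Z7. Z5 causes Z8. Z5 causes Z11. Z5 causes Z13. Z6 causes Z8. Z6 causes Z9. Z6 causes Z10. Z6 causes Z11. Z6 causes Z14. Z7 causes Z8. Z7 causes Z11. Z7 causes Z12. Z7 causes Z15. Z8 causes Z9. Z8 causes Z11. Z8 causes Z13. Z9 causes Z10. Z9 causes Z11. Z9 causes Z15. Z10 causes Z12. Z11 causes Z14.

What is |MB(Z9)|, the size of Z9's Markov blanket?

A node's Markov blanket = Pa ∪ Ch ∪ (parents of Ch other than the node itself).
Z9's parents: Z4, Z6, Z8.
Ch(Z9) = {Z10, Z11, Z15}.
Co-parents of Z9 (other parents of its children):
  Z10 also has parents Z3, Z6.
  parents(Z11) \ {Z9} = {Z1, Z5, Z6, Z7, Z8}.
  Z15 also has parents Z2, Z4, Z7.
MB(Z9) = {Z1, Z2, Z3, Z4, Z5, Z6, Z7, Z8, Z10, Z11, Z15}, which has 11 nodes.

11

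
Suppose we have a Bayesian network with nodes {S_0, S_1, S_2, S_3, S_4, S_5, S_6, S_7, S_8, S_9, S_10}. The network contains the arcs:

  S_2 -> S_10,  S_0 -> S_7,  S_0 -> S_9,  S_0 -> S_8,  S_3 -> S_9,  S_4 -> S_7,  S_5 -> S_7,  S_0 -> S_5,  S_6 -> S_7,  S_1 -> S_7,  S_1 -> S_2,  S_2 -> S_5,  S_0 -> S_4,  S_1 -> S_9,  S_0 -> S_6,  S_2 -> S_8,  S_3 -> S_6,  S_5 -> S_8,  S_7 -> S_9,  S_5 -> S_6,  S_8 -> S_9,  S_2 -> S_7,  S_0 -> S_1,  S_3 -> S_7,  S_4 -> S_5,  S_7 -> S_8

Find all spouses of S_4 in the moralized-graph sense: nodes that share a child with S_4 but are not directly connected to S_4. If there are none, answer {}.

{S_1, S_2, S_3, S_6}

Children of S_4: S_5, S_7.
  S_5: S_0, S_2
  S_7: S_0, S_1, S_2, S_3, S_5, S_6
Excluding nodes already adjacent to S_4 (S_0, S_5, S_7), the co-parent-only contribution is {S_1, S_2, S_3, S_6}.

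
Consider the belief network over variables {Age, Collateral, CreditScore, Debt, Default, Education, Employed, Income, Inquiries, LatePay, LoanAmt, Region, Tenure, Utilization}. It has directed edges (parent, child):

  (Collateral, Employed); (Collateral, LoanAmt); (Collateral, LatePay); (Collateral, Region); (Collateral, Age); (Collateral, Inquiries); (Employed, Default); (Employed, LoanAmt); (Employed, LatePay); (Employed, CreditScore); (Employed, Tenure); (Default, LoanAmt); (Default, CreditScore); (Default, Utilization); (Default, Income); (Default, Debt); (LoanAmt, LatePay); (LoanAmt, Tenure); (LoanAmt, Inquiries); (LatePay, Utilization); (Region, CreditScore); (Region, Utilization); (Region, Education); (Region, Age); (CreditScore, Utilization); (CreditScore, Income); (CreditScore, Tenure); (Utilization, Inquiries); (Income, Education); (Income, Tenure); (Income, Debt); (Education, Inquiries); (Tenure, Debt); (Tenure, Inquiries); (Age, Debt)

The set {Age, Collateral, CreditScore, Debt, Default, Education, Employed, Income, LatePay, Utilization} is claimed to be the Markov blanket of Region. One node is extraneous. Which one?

Recall MB(v) = parents ∪ children ∪ spouses, where spouses are the other parents of v's children.
Region has parent Collateral.
Children of Region: Age, CreditScore, Education, Utilization.
Other parents of Region's children:
  CreditScore's other parents are Default, Employed.
  Utilization also has parents CreditScore, Default, LatePay.
  Education's other parent is Income.
  Age's other parent is Collateral.
MB(Region) = {Age, Collateral, CreditScore, Default, Education, Employed, Income, LatePay, Utilization}.
Debt is neither a parent, child, nor co-parent of Region, so it does not belong.

Debt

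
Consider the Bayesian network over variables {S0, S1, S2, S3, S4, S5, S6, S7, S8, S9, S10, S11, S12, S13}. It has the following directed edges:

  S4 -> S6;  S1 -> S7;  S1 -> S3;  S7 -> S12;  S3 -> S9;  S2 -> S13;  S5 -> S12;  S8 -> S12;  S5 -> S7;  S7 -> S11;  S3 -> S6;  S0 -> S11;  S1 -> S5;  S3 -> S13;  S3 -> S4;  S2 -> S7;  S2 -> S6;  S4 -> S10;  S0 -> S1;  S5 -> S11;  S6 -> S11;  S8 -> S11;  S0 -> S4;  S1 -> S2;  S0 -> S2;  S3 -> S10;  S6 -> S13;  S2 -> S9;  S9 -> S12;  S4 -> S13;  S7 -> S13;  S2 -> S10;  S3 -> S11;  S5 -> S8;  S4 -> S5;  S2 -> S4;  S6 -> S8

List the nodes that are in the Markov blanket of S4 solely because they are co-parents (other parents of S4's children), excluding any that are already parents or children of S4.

Children of S4: S5, S6, S10, S13.
  S5's other parent is S1.
  parents(S6) \ {S4} = {S2, S3}.
  S10 also has parents S2, S3.
  S13's other parents are S2, S3, S6, S7.
Excluding nodes already adjacent to S4 (S0, S2, S3, S5, S6, S10, S13), the co-parent-only contribution is {S1, S7}.

{S1, S7}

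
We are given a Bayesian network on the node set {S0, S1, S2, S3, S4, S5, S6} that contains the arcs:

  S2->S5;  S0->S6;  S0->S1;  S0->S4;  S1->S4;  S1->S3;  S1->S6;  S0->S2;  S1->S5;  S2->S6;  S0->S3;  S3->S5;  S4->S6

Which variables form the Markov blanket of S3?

Parents of S3: S0, S1.
S3 has child S5.
For each child, the remaining parents (spouses of S3):
  S5's other parents are S1, S2.
MB(S3) = {S0, S1, S2, S5}.

{S0, S1, S2, S5}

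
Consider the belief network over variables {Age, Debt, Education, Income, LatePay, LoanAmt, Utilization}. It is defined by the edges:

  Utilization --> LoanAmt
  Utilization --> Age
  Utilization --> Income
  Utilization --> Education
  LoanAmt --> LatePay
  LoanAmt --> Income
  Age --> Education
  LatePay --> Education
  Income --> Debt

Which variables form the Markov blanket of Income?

{Debt, LoanAmt, Utilization}

Parents of Income: LoanAmt, Utilization.
Income's children: Debt.
For each child, the remaining parents (spouses of Income):
  Debt has no other parent.
So the Markov blanket of Income is {Debt, LoanAmt, Utilization}.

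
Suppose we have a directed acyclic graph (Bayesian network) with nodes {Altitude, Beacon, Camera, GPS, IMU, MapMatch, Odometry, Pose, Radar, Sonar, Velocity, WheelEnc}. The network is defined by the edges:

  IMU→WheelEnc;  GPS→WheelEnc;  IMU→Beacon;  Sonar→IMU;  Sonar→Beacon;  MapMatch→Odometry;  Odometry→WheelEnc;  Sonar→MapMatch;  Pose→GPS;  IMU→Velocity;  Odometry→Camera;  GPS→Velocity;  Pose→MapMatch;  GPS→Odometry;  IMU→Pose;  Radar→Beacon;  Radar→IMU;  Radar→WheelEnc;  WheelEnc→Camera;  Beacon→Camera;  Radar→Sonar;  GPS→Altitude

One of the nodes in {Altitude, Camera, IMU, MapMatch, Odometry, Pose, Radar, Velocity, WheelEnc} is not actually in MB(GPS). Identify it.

Camera

Recall MB(v) = parents ∪ children ∪ spouses, where spouses are the other parents of v's children.
Pa(GPS) = {Pose}.
Ch(GPS) = {Altitude, Odometry, Velocity, WheelEnc}.
For each child, the remaining parents (spouses of GPS):
  parents(Odometry) \ {GPS} = {MapMatch}.
  Velocity also has parent IMU.
  WheelEnc also has parents IMU, Odometry, Radar.
  Altitude: no additional parents.
MB(GPS) = {Altitude, IMU, MapMatch, Odometry, Pose, Radar, Velocity, WheelEnc}.
Camera is neither a parent, child, nor co-parent of GPS, so it does not belong.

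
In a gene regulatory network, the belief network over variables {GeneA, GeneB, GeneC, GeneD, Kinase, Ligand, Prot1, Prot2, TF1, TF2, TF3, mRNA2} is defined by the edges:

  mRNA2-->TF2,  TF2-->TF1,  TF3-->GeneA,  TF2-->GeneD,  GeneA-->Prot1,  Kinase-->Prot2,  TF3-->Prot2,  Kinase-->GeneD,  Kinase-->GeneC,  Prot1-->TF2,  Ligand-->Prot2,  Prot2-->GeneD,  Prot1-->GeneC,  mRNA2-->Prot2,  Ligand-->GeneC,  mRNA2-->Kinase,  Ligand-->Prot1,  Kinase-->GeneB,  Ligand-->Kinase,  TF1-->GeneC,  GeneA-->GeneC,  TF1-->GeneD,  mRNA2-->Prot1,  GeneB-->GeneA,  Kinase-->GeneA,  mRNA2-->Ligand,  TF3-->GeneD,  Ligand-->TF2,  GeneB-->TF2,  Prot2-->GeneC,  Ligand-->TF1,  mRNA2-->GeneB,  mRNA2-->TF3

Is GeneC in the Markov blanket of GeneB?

No

The Markov blanket of a node is its parents, its children, and the other parents of its children.
GeneB has children GeneA, TF2.
Pa(GeneB) = {Kinase, mRNA2}.
Other parents of GeneB's children:
  parents(GeneA) \ {GeneB} = {Kinase, TF3}.
  TF2 also has parents Ligand, Prot1, mRNA2.
MB(GeneB) = {GeneA, Kinase, Ligand, Prot1, TF2, TF3, mRNA2}; GeneC is not in this set.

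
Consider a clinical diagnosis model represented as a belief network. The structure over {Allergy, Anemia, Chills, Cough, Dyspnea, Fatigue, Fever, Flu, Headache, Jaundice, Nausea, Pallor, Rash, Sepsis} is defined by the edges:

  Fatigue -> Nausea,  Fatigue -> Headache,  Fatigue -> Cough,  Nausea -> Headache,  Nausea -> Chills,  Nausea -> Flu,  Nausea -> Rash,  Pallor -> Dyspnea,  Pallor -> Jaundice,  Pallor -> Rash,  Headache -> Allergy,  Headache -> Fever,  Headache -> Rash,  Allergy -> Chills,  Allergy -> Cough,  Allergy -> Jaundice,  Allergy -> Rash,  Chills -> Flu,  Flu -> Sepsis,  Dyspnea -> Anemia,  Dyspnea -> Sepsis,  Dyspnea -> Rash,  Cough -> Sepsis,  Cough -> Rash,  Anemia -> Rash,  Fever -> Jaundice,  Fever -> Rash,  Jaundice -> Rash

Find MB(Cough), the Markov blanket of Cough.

Recall MB(v) = parents ∪ children ∪ spouses, where spouses are the other parents of v's children.
Children of Cough: Rash, Sepsis.
Cough has parents Allergy, Fatigue.
Co-parents of Cough (other parents of its children):
  Sepsis's other parents are Dyspnea, Flu.
  Rash's other parents are Allergy, Anemia, Dyspnea, Fever, Headache, Jaundice, Nausea, Pallor.
So the Markov blanket of Cough is {Allergy, Anemia, Dyspnea, Fatigue, Fever, Flu, Headache, Jaundice, Nausea, Pallor, Rash, Sepsis}.

{Allergy, Anemia, Dyspnea, Fatigue, Fever, Flu, Headache, Jaundice, Nausea, Pallor, Rash, Sepsis}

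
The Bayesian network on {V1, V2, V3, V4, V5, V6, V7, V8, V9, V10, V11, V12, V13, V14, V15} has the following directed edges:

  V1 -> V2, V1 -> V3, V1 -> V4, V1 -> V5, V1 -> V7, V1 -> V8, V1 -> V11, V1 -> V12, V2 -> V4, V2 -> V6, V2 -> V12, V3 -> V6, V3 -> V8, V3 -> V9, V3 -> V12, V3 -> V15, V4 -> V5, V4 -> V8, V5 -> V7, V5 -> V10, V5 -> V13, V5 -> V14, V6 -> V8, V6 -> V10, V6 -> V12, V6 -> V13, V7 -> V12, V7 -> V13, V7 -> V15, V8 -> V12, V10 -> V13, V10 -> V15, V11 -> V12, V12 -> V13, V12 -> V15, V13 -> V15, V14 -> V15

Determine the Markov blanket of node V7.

{V1, V2, V3, V5, V6, V8, V10, V11, V12, V13, V14, V15}

Parents of V7: V1, V5.
Ch(V7) = {V12, V13, V15}.
Co-parents of V7 (other parents of its children):
  V12: V1, V2, V3, V6, V8, V11
  V13: V5, V6, V10, V12
  V15: V3, V10, V12, V13, V14
Union: {V1, V5} ∪ {V12, V13, V15} ∪ {V1, V2, V3, V5, V6, V8, V10, V11, V12, V13, V14} = {V1, V2, V3, V5, V6, V8, V10, V11, V12, V13, V14, V15}.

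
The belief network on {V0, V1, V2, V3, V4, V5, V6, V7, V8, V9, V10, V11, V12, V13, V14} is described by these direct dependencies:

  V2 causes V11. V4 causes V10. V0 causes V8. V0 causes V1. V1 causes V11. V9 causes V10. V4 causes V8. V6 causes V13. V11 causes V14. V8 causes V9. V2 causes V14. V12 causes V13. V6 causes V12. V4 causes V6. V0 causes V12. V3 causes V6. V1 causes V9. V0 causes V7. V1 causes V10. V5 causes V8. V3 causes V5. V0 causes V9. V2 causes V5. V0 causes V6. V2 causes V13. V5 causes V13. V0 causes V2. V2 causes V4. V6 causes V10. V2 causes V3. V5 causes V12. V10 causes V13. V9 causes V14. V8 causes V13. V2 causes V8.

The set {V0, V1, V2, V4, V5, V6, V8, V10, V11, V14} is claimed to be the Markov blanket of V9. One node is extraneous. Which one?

V5

Ch(V9) = {V10, V14}.
V9's parents: V0, V1, V8.
For each child, the remaining parents (spouses of V9):
  parents(V10) \ {V9} = {V1, V4, V6}.
  parents(V14) \ {V9} = {V2, V11}.
MB(V9) = {V0, V1, V2, V4, V6, V8, V10, V11, V14}.
V5 is neither a parent, child, nor co-parent of V9, so it does not belong.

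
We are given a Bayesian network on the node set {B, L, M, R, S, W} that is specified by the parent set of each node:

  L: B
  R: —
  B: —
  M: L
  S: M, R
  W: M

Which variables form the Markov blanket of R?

{M, S}

Recall MB(v) = parents ∪ children ∪ spouses, where spouses are the other parents of v's children.
Pa(R) = {}.
Children of R: S.
For each child, the remaining parents (spouses of R):
  S: M
Taking the union gives {M, S}.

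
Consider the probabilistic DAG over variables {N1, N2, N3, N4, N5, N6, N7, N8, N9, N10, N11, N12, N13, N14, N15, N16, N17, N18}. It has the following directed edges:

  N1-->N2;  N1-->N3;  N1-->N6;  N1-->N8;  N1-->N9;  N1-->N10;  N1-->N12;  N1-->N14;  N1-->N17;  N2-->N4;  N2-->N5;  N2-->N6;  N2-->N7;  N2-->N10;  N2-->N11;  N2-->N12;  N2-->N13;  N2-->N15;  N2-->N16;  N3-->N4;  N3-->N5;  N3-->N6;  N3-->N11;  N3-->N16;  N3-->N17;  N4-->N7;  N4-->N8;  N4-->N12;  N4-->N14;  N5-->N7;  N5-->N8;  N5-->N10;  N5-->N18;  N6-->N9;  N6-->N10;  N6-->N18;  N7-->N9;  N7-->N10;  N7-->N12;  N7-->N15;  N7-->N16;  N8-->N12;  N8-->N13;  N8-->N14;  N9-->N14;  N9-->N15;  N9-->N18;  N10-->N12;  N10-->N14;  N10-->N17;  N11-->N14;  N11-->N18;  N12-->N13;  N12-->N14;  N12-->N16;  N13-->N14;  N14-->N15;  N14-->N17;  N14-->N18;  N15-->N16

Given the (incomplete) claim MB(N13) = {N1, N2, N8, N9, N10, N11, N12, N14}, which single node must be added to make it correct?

Recall MB(v) = parents ∪ children ∪ spouses, where spouses are the other parents of v's children.
N13 has parents N2, N8, N12.
N13 has child N14.
Other parents of N13's children:
  parents(N14) \ {N13} = {N1, N4, N8, N9, N10, N11, N12}.
MB(N13) = {N1, N2, N4, N8, N9, N10, N11, N12, N14}.
Comparing with the claimed set, N4 is missing.

N4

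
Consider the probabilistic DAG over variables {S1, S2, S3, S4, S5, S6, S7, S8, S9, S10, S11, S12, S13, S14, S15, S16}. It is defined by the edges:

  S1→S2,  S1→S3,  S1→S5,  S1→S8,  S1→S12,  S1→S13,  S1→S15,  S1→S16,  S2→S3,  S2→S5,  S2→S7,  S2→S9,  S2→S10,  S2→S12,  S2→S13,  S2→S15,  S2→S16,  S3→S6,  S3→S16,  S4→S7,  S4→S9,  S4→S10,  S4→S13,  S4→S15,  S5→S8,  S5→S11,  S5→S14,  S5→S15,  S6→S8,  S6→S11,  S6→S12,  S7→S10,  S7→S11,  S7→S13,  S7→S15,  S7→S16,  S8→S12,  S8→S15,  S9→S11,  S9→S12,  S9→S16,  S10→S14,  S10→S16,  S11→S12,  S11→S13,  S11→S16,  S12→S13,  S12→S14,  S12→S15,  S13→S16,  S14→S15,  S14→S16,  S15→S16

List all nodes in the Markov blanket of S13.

Recall MB(v) = parents ∪ children ∪ spouses, where spouses are the other parents of v's children.
S13's parents: S1, S2, S4, S7, S11, S12.
Children of S13: S16.
Parents of each child, excluding S13:
  S16: S1, S2, S3, S7, S9, S10, S11, S14, S15
Taking the union gives {S1, S2, S3, S4, S7, S9, S10, S11, S12, S14, S15, S16}.

{S1, S2, S3, S4, S7, S9, S10, S11, S12, S14, S15, S16}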